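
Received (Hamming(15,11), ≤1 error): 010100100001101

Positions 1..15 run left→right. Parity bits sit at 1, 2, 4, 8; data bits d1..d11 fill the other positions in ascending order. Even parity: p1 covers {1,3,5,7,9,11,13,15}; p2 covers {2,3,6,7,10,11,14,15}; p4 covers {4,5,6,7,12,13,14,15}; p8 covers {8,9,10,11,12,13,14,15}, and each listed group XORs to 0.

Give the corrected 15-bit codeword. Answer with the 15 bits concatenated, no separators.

010100100001100

s1 (pos 1,3,5,7,9,11,13,15): 0⊕0⊕0⊕1⊕0⊕0⊕1⊕1 = 1
s2 (pos 2,3,6,7,10,11,14,15): 1⊕0⊕0⊕1⊕0⊕0⊕0⊕1 = 1
s4 (pos 4,5,6,7,12,13,14,15): 1⊕0⊕0⊕1⊕1⊕1⊕0⊕1 = 1
s8 (pos 8,9,10,11,12,13,14,15): 0⊕0⊕0⊕0⊕1⊕1⊕0⊕1 = 1
Syndrome s8…s1 = 1111 → error at position 15.
Flip position 15: 010100100001101 → 010100100001100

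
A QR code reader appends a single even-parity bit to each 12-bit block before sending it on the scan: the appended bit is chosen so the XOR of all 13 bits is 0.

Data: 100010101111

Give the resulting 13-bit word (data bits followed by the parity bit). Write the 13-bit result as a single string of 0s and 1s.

1000101011111

XOR of the 12 data bits: 1⊕0⊕0⊕0⊕1⊕0⊕1⊕0⊕1⊕1⊕1⊕1 = 1
Parity bit = 1 (so all 13 bits XOR to 0).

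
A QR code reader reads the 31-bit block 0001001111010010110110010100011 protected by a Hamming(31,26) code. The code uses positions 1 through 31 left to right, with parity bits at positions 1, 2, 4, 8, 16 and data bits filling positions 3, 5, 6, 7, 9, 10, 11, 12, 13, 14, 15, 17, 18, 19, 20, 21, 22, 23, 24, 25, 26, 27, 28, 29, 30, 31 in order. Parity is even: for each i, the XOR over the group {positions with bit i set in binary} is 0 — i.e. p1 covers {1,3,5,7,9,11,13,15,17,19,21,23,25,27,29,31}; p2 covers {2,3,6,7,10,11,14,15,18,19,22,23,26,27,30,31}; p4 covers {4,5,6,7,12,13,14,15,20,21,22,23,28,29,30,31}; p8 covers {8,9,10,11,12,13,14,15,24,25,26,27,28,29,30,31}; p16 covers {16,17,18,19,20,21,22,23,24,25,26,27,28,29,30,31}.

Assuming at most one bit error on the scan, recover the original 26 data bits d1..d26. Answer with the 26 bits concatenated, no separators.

00011001001110110010100011

s1 (pos 1,3,5,7,9,11,13,15,17,19,21,23,25,27,29,31): 0⊕0⊕0⊕1⊕1⊕0⊕0⊕1⊕1⊕0⊕1⊕0⊕0⊕0⊕0⊕1 = 0
s2 (pos 2,3,6,7,10,11,14,15,18,19,22,23,26,27,30,31): 0⊕0⊕0⊕1⊕1⊕0⊕0⊕1⊕1⊕0⊕0⊕0⊕1⊕0⊕1⊕1 = 1
s4 (pos 4,5,6,7,12,13,14,15,20,21,22,23,28,29,30,31): 1⊕0⊕0⊕1⊕1⊕0⊕0⊕1⊕1⊕1⊕0⊕0⊕0⊕0⊕1⊕1 = 0
s8 (pos 8,9,10,11,12,13,14,15,24,25,26,27,28,29,30,31): 1⊕1⊕1⊕0⊕1⊕0⊕0⊕1⊕1⊕0⊕1⊕0⊕0⊕0⊕1⊕1 = 1
s16 (pos 16,17,18,19,20,21,22,23,24,25,26,27,28,29,30,31): 0⊕1⊕1⊕0⊕1⊕1⊕0⊕0⊕1⊕0⊕1⊕0⊕0⊕0⊕1⊕1 = 0
Syndrome s16…s1 = 01010 → error at position 10.
Flip position 10: 0001001111010010110110010100011 → 0001001110010010110110010100011
Read data bits from positions 3,5,6,7,9,10,11,12,13,14,15,17,18,19,20,21,22,23,24,25,26,27,28,29,30,31: 00011001001110110010100011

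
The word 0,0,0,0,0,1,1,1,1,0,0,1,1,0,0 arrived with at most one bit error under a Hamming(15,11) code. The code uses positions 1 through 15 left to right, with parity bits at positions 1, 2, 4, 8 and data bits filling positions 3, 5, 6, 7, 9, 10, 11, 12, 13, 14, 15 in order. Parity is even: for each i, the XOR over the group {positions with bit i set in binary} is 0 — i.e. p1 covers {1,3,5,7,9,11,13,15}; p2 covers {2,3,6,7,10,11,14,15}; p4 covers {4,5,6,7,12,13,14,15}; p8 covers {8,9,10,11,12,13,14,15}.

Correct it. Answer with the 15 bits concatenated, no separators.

100001111001100

s1 (pos 1,3,5,7,9,11,13,15): 0⊕0⊕0⊕1⊕1⊕0⊕1⊕0 = 1
s2 (pos 2,3,6,7,10,11,14,15): 0⊕0⊕1⊕1⊕0⊕0⊕0⊕0 = 0
s4 (pos 4,5,6,7,12,13,14,15): 0⊕0⊕1⊕1⊕1⊕1⊕0⊕0 = 0
s8 (pos 8,9,10,11,12,13,14,15): 1⊕1⊕0⊕0⊕1⊕1⊕0⊕0 = 0
Syndrome s8…s1 = 0001 → error at position 1.
Flip position 1: 000001111001100 → 100001111001100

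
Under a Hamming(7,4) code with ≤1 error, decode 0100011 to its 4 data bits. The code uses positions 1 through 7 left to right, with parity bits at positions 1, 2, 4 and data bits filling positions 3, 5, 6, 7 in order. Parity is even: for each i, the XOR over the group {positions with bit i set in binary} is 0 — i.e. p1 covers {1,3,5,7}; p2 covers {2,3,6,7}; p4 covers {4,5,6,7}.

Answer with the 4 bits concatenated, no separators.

s1 (pos 1,3,5,7): 0⊕0⊕0⊕1 = 1
s2 (pos 2,3,6,7): 1⊕0⊕1⊕1 = 1
s4 (pos 4,5,6,7): 0⊕0⊕1⊕1 = 0
Syndrome s4…s1 = 011 → error at position 3.
Flip position 3: 0100011 → 0110011
Read data bits from positions 3,5,6,7: 1011

1011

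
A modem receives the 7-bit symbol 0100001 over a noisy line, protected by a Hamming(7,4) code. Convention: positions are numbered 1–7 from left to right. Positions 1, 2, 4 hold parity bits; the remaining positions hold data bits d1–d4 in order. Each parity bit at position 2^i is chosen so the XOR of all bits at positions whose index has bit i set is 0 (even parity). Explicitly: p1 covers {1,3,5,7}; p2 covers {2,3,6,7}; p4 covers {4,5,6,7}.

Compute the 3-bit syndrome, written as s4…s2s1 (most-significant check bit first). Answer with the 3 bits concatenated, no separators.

101

s1 (pos 1,3,5,7): 0⊕0⊕0⊕1 = 1
s2 (pos 2,3,6,7): 1⊕0⊕0⊕1 = 0
s4 (pos 4,5,6,7): 0⊕0⊕0⊕1 = 1
Syndrome s4…s1 = 101 → error at position 5.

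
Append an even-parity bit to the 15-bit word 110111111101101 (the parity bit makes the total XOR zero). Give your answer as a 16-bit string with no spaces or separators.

1101111111011010

XOR of the 15 data bits: 1⊕1⊕0⊕1⊕1⊕1⊕1⊕1⊕1⊕1⊕0⊕1⊕1⊕0⊕1 = 0
Parity bit = 0 (so all 16 bits XOR to 0).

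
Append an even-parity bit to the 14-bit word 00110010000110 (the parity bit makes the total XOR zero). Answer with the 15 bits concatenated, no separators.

001100100001101

XOR of the 14 data bits: 0⊕0⊕1⊕1⊕0⊕0⊕1⊕0⊕0⊕0⊕0⊕1⊕1⊕0 = 1
Parity bit = 1 (so all 15 bits XOR to 0).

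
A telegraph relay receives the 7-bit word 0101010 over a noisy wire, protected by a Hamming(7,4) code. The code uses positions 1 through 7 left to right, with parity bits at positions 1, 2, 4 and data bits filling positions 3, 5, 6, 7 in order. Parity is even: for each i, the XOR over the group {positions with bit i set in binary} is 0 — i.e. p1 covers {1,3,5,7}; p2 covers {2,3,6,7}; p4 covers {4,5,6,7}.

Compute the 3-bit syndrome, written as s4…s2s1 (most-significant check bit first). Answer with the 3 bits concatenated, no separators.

000

s1 (pos 1,3,5,7): 0⊕0⊕0⊕0 = 0
s2 (pos 2,3,6,7): 1⊕0⊕1⊕0 = 0
s4 (pos 4,5,6,7): 1⊕0⊕1⊕0 = 0
Syndrome s4…s1 = 000 → no error.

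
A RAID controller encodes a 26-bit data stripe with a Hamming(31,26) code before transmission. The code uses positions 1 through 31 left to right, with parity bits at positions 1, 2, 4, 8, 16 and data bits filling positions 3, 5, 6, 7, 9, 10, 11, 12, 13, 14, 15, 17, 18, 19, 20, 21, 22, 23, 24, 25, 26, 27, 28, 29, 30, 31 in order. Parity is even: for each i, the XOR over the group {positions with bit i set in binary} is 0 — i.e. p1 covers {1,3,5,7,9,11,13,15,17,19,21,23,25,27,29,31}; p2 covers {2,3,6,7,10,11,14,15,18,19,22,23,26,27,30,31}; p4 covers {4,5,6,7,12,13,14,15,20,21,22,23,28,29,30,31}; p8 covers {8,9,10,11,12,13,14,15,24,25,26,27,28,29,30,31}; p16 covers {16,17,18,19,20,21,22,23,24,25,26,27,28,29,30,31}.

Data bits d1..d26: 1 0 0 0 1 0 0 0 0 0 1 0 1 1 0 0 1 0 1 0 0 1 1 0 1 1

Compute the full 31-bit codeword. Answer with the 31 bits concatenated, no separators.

Place data at non-parity positions: p1 p2 1 p4 0 0 0 p8 1 0 0 0 0 0 1 p16 0 1 1 0 0 1 0 1 0 0 1 1 0 1 1
p1 (pos 1,3,5,7,9,11,13,15,17,19,21,23,25,27,29,31): XOR of data positions = 1⊕0⊕0⊕1⊕0⊕0⊕1⊕0⊕1⊕0⊕0⊕0⊕1⊕0⊕1 = 0
p2 (pos 2,3,6,7,10,11,14,15,18,19,22,23,26,27,30,31): XOR of data positions = 1⊕0⊕0⊕0⊕0⊕0⊕1⊕1⊕1⊕1⊕0⊕0⊕1⊕1⊕1 = 0
p4 (pos 4,5,6,7,12,13,14,15,20,21,22,23,28,29,30,31): XOR of data positions = 0⊕0⊕0⊕0⊕0⊕0⊕1⊕0⊕0⊕1⊕0⊕1⊕0⊕1⊕1 = 1
p8 (pos 8,9,10,11,12,13,14,15,24,25,26,27,28,29,30,31): XOR of data positions = 1⊕0⊕0⊕0⊕0⊕0⊕1⊕1⊕0⊕0⊕1⊕1⊕0⊕1⊕1 = 1
p16 (pos 16,17,18,19,20,21,22,23,24,25,26,27,28,29,30,31): XOR of data positions = 0⊕1⊕1⊕0⊕0⊕1⊕0⊕1⊕0⊕0⊕1⊕1⊕0⊕1⊕1 = 0
Codeword: 0011000110000010011001010011011

0011000110000010011001010011011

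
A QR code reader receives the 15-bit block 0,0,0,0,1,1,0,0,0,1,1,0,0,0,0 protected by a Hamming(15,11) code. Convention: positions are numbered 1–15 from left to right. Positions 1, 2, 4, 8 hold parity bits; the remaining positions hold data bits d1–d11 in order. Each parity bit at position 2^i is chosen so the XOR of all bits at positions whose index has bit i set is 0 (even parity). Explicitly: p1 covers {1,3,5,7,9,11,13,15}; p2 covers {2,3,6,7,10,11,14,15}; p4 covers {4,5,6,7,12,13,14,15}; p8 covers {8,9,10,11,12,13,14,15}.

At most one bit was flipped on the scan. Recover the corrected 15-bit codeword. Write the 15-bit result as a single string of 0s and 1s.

s1 (pos 1,3,5,7,9,11,13,15): 0⊕0⊕1⊕0⊕0⊕1⊕0⊕0 = 0
s2 (pos 2,3,6,7,10,11,14,15): 0⊕0⊕1⊕0⊕1⊕1⊕0⊕0 = 1
s4 (pos 4,5,6,7,12,13,14,15): 0⊕1⊕1⊕0⊕0⊕0⊕0⊕0 = 0
s8 (pos 8,9,10,11,12,13,14,15): 0⊕0⊕1⊕1⊕0⊕0⊕0⊕0 = 0
Syndrome s8…s1 = 0010 → error at position 2.
Flip position 2: 000011000110000 → 010011000110000

010011000110000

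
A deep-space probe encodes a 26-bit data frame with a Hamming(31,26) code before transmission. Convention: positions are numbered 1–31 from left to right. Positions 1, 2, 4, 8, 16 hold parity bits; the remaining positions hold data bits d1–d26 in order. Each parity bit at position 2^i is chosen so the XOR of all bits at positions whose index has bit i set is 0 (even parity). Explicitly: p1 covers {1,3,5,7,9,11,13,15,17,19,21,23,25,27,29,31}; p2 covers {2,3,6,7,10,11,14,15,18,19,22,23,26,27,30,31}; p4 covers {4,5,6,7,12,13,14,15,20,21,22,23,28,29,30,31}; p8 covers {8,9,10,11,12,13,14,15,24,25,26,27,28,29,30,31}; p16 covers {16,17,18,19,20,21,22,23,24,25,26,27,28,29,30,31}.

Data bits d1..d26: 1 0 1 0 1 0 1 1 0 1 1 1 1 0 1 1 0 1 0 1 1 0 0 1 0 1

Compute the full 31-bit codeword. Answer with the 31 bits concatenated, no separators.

0111010110110111110110101100101

Place data at non-parity positions: p1 p2 1 p4 0 1 0 p8 1 0 1 1 0 1 1 p16 1 1 0 1 1 0 1 0 1 1 0 0 1 0 1
p1 (pos 1,3,5,7,9,11,13,15,17,19,21,23,25,27,29,31): XOR of data positions = 1⊕0⊕0⊕1⊕1⊕0⊕1⊕1⊕0⊕1⊕1⊕1⊕0⊕1⊕1 = 0
p2 (pos 2,3,6,7,10,11,14,15,18,19,22,23,26,27,30,31): XOR of data positions = 1⊕1⊕0⊕0⊕1⊕1⊕1⊕1⊕0⊕0⊕1⊕1⊕0⊕0⊕1 = 1
p4 (pos 4,5,6,7,12,13,14,15,20,21,22,23,28,29,30,31): XOR of data positions = 0⊕1⊕0⊕1⊕0⊕1⊕1⊕1⊕1⊕0⊕1⊕0⊕1⊕0⊕1 = 1
p8 (pos 8,9,10,11,12,13,14,15,24,25,26,27,28,29,30,31): XOR of data positions = 1⊕0⊕1⊕1⊕0⊕1⊕1⊕0⊕1⊕1⊕0⊕0⊕1⊕0⊕1 = 1
p16 (pos 16,17,18,19,20,21,22,23,24,25,26,27,28,29,30,31): XOR of data positions = 1⊕1⊕0⊕1⊕1⊕0⊕1⊕0⊕1⊕1⊕0⊕0⊕1⊕0⊕1 = 1
Codeword: 0111010110110111110110101100101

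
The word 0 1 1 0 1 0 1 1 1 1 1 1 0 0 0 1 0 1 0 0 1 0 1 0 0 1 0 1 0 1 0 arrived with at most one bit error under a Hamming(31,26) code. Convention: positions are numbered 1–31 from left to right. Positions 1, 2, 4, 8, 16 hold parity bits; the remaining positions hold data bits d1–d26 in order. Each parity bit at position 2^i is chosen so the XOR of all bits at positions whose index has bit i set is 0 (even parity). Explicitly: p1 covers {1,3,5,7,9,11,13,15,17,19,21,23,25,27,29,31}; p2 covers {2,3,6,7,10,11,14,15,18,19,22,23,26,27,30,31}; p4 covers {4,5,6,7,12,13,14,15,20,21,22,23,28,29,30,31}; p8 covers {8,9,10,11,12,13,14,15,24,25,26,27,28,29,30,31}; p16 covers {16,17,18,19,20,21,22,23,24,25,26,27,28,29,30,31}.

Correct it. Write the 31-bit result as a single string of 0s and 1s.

0110101111110001010010000101010

s1 (pos 1,3,5,7,9,11,13,15,17,19,21,23,25,27,29,31): 0⊕1⊕1⊕1⊕1⊕1⊕0⊕0⊕0⊕0⊕1⊕1⊕0⊕0⊕0⊕0 = 1
s2 (pos 2,3,6,7,10,11,14,15,18,19,22,23,26,27,30,31): 1⊕1⊕0⊕1⊕1⊕1⊕0⊕0⊕1⊕0⊕0⊕1⊕1⊕0⊕1⊕0 = 1
s4 (pos 4,5,6,7,12,13,14,15,20,21,22,23,28,29,30,31): 0⊕1⊕0⊕1⊕1⊕0⊕0⊕0⊕0⊕1⊕0⊕1⊕1⊕0⊕1⊕0 = 1
s8 (pos 8,9,10,11,12,13,14,15,24,25,26,27,28,29,30,31): 1⊕1⊕1⊕1⊕1⊕0⊕0⊕0⊕0⊕0⊕1⊕0⊕1⊕0⊕1⊕0 = 0
s16 (pos 16,17,18,19,20,21,22,23,24,25,26,27,28,29,30,31): 1⊕0⊕1⊕0⊕0⊕1⊕0⊕1⊕0⊕0⊕1⊕0⊕1⊕0⊕1⊕0 = 1
Syndrome s16…s1 = 10111 → error at position 23.
Flip position 23: 0110101111110001010010100101010 → 0110101111110001010010000101010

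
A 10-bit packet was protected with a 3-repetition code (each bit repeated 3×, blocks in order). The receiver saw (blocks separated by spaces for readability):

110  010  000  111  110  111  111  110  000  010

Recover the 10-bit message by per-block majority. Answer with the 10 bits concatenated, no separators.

1001111100

Block 1 (110): 2 ones → 1
Block 2 (010): 1 one → 0
Block 3 (000): 0 ones → 0
Block 4 (111): 3 ones → 1
Block 5 (110): 2 ones → 1
Block 6 (111): 3 ones → 1
Block 7 (111): 3 ones → 1
Block 8 (110): 2 ones → 1
Block 9 (000): 0 ones → 0
Block 10 (010): 1 one → 0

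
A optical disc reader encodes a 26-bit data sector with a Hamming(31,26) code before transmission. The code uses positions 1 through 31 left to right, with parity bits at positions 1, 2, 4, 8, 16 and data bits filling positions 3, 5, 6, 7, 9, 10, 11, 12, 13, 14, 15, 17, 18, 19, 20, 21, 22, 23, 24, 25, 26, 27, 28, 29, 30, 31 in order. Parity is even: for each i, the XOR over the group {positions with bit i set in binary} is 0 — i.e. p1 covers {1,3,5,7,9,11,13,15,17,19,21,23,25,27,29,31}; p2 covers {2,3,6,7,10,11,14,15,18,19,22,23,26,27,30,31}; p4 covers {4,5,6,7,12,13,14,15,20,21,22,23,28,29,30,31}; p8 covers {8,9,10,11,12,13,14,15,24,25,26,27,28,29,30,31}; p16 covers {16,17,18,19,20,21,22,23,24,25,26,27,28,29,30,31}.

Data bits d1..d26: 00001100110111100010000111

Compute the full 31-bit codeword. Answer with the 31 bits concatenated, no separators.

0000000011001100111100010000111

Place data at non-parity positions: p1 p2 0 p4 0 0 0 p8 1 1 0 0 1 1 0 p16 1 1 1 1 0 0 0 1 0 0 0 0 1 1 1
p1 (pos 1,3,5,7,9,11,13,15,17,19,21,23,25,27,29,31): XOR of data positions = 0⊕0⊕0⊕1⊕0⊕1⊕0⊕1⊕1⊕0⊕0⊕0⊕0⊕1⊕1 = 0
p2 (pos 2,3,6,7,10,11,14,15,18,19,22,23,26,27,30,31): XOR of data positions = 0⊕0⊕0⊕1⊕0⊕1⊕0⊕1⊕1⊕0⊕0⊕0⊕0⊕1⊕1 = 0
p4 (pos 4,5,6,7,12,13,14,15,20,21,22,23,28,29,30,31): XOR of data positions = 0⊕0⊕0⊕0⊕1⊕1⊕0⊕1⊕0⊕0⊕0⊕0⊕1⊕1⊕1 = 0
p8 (pos 8,9,10,11,12,13,14,15,24,25,26,27,28,29,30,31): XOR of data positions = 1⊕1⊕0⊕0⊕1⊕1⊕0⊕1⊕0⊕0⊕0⊕0⊕1⊕1⊕1 = 0
p16 (pos 16,17,18,19,20,21,22,23,24,25,26,27,28,29,30,31): XOR of data positions = 1⊕1⊕1⊕1⊕0⊕0⊕0⊕1⊕0⊕0⊕0⊕0⊕1⊕1⊕1 = 0
Codeword: 0000000011001100111100010000111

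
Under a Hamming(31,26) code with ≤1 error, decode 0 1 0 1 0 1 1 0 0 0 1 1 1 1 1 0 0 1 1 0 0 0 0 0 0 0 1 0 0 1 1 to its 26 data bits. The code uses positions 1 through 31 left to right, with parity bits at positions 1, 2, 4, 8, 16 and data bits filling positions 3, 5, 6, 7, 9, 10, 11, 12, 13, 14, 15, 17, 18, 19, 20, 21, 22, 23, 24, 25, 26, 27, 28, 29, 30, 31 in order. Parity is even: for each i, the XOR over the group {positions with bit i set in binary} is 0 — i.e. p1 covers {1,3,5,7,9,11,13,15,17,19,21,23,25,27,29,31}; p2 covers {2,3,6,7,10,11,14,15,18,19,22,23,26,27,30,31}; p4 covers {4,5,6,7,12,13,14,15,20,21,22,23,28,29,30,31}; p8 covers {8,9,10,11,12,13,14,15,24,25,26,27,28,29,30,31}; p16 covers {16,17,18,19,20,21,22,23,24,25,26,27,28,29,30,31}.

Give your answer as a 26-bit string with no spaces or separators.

s1 (pos 1,3,5,7,9,11,13,15,17,19,21,23,25,27,29,31): 0⊕0⊕0⊕1⊕0⊕1⊕1⊕1⊕0⊕1⊕0⊕0⊕0⊕1⊕0⊕1 = 1
s2 (pos 2,3,6,7,10,11,14,15,18,19,22,23,26,27,30,31): 1⊕0⊕1⊕1⊕0⊕1⊕1⊕1⊕1⊕1⊕0⊕0⊕0⊕1⊕1⊕1 = 1
s4 (pos 4,5,6,7,12,13,14,15,20,21,22,23,28,29,30,31): 1⊕0⊕1⊕1⊕1⊕1⊕1⊕1⊕0⊕0⊕0⊕0⊕0⊕0⊕1⊕1 = 1
s8 (pos 8,9,10,11,12,13,14,15,24,25,26,27,28,29,30,31): 0⊕0⊕0⊕1⊕1⊕1⊕1⊕1⊕0⊕0⊕0⊕1⊕0⊕0⊕1⊕1 = 0
s16 (pos 16,17,18,19,20,21,22,23,24,25,26,27,28,29,30,31): 0⊕0⊕1⊕1⊕0⊕0⊕0⊕0⊕0⊕0⊕0⊕1⊕0⊕0⊕1⊕1 = 1
Syndrome s16…s1 = 10111 → error at position 23.
Flip position 23: 0101011000111110011000000010011 → 0101011000111110011000100010011
Read data bits from positions 3,5,6,7,9,10,11,12,13,14,15,17,18,19,20,21,22,23,24,25,26,27,28,29,30,31: 00110011111011000100010011

00110011111011000100010011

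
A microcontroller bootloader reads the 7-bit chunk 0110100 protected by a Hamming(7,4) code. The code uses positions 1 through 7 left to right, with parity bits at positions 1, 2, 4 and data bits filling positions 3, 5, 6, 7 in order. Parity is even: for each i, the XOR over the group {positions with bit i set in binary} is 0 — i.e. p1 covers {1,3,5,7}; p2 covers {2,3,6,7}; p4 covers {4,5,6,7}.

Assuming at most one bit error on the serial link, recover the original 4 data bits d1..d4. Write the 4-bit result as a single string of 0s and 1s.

1100

s1 (pos 1,3,5,7): 0⊕1⊕1⊕0 = 0
s2 (pos 2,3,6,7): 1⊕1⊕0⊕0 = 0
s4 (pos 4,5,6,7): 0⊕1⊕0⊕0 = 1
Syndrome s4…s1 = 100 → error at position 4.
Flip position 4: 0110100 → 0111100
Read data bits from positions 3,5,6,7: 1100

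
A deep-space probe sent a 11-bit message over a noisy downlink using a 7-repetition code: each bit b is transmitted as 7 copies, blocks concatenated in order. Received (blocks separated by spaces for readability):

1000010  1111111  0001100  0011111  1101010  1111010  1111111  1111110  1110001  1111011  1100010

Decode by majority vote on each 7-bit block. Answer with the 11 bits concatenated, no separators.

Block 1 (1000010): 2 ones → 0
Block 2 (1111111): 7 ones → 1
Block 3 (0001100): 2 ones → 0
Block 4 (0011111): 5 ones → 1
Block 5 (1101010): 4 ones → 1
Block 6 (1111010): 5 ones → 1
Block 7 (1111111): 7 ones → 1
Block 8 (1111110): 6 ones → 1
Block 9 (1110001): 4 ones → 1
Block 10 (1111011): 6 ones → 1
Block 11 (1100010): 3 ones → 0

01011111110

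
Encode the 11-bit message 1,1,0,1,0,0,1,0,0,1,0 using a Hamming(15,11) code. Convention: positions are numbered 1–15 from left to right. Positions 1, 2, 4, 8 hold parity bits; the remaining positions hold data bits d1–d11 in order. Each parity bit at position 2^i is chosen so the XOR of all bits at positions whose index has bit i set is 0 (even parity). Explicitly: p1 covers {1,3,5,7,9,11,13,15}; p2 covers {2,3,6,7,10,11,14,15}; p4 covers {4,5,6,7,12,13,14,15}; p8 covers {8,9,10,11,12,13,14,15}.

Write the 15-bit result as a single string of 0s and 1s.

001110100010010

Place data at non-parity positions: p1 p2 1 p4 1 0 1 p8 0 0 1 0 0 1 0
p1 (pos 1,3,5,7,9,11,13,15): XOR of data positions = 1⊕1⊕1⊕0⊕1⊕0⊕0 = 0
p2 (pos 2,3,6,7,10,11,14,15): XOR of data positions = 1⊕0⊕1⊕0⊕1⊕1⊕0 = 0
p4 (pos 4,5,6,7,12,13,14,15): XOR of data positions = 1⊕0⊕1⊕0⊕0⊕1⊕0 = 1
p8 (pos 8,9,10,11,12,13,14,15): XOR of data positions = 0⊕0⊕1⊕0⊕0⊕1⊕0 = 0
Codeword: 001110100010010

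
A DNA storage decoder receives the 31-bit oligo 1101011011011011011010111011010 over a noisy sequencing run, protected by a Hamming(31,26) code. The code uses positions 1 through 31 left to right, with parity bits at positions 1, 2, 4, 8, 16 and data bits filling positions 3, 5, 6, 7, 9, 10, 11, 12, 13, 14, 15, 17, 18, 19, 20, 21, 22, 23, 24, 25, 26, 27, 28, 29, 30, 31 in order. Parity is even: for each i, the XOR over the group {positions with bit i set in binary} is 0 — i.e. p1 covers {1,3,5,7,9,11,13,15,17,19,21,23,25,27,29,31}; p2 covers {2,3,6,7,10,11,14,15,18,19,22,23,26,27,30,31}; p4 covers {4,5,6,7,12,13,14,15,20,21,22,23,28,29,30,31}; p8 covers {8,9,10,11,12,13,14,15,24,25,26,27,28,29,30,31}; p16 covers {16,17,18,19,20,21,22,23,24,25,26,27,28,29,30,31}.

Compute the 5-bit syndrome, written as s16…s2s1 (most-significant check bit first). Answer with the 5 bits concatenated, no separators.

s1 (pos 1,3,5,7,9,11,13,15,17,19,21,23,25,27,29,31): 1⊕0⊕0⊕1⊕1⊕0⊕1⊕1⊕0⊕1⊕1⊕1⊕1⊕1⊕0⊕0 = 0
s2 (pos 2,3,6,7,10,11,14,15,18,19,22,23,26,27,30,31): 1⊕0⊕1⊕1⊕1⊕0⊕0⊕1⊕1⊕1⊕0⊕1⊕0⊕1⊕1⊕0 = 0
s4 (pos 4,5,6,7,12,13,14,15,20,21,22,23,28,29,30,31): 1⊕0⊕1⊕1⊕1⊕1⊕0⊕1⊕0⊕1⊕0⊕1⊕1⊕0⊕1⊕0 = 0
s8 (pos 8,9,10,11,12,13,14,15,24,25,26,27,28,29,30,31): 0⊕1⊕1⊕0⊕1⊕1⊕0⊕1⊕1⊕1⊕0⊕1⊕1⊕0⊕1⊕0 = 0
s16 (pos 16,17,18,19,20,21,22,23,24,25,26,27,28,29,30,31): 1⊕0⊕1⊕1⊕0⊕1⊕0⊕1⊕1⊕1⊕0⊕1⊕1⊕0⊕1⊕0 = 0
Syndrome s16…s1 = 00000 → no error.

00000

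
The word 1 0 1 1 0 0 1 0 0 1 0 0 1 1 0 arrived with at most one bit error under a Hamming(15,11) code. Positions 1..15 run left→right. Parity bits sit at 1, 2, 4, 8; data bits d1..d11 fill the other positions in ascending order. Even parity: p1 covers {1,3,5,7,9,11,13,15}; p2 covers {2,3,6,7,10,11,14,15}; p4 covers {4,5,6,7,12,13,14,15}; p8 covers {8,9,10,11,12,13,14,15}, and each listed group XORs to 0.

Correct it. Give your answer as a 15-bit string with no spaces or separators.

101100110100110

s1 (pos 1,3,5,7,9,11,13,15): 1⊕1⊕0⊕1⊕0⊕0⊕1⊕0 = 0
s2 (pos 2,3,6,7,10,11,14,15): 0⊕1⊕0⊕1⊕1⊕0⊕1⊕0 = 0
s4 (pos 4,5,6,7,12,13,14,15): 1⊕0⊕0⊕1⊕0⊕1⊕1⊕0 = 0
s8 (pos 8,9,10,11,12,13,14,15): 0⊕0⊕1⊕0⊕0⊕1⊕1⊕0 = 1
Syndrome s8…s1 = 1000 → error at position 8.
Flip position 8: 101100100100110 → 101100110100110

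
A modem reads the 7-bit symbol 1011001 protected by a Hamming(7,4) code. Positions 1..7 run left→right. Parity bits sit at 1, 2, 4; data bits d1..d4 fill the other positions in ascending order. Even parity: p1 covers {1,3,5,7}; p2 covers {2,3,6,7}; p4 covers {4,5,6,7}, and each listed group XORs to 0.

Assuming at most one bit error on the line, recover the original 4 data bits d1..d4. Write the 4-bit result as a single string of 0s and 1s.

s1 (pos 1,3,5,7): 1⊕1⊕0⊕1 = 1
s2 (pos 2,3,6,7): 0⊕1⊕0⊕1 = 0
s4 (pos 4,5,6,7): 1⊕0⊕0⊕1 = 0
Syndrome s4…s1 = 001 → error at position 1.
Flip position 1: 1011001 → 0011001
Read data bits from positions 3,5,6,7: 1001

1001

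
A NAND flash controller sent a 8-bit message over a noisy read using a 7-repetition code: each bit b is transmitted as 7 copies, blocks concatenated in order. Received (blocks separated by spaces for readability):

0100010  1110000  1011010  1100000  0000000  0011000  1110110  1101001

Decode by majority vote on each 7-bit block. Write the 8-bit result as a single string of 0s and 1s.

Block 1 (0100010): 2 ones → 0
Block 2 (1110000): 3 ones → 0
Block 3 (1011010): 4 ones → 1
Block 4 (1100000): 2 ones → 0
Block 5 (0000000): 0 ones → 0
Block 6 (0011000): 2 ones → 0
Block 7 (1110110): 5 ones → 1
Block 8 (1101001): 4 ones → 1

00100011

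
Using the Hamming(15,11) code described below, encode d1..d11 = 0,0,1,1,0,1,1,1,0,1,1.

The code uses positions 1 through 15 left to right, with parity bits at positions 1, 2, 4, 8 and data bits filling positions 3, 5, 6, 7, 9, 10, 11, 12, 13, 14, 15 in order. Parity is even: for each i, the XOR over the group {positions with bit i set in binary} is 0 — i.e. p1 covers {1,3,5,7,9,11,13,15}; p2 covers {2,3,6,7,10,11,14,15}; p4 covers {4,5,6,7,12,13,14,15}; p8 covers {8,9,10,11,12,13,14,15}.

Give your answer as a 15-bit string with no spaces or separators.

Place data at non-parity positions: p1 p2 0 p4 0 1 1 p8 0 1 1 1 0 1 1
p1 (pos 1,3,5,7,9,11,13,15): XOR of data positions = 0⊕0⊕1⊕0⊕1⊕0⊕1 = 1
p2 (pos 2,3,6,7,10,11,14,15): XOR of data positions = 0⊕1⊕1⊕1⊕1⊕1⊕1 = 0
p4 (pos 4,5,6,7,12,13,14,15): XOR of data positions = 0⊕1⊕1⊕1⊕0⊕1⊕1 = 1
p8 (pos 8,9,10,11,12,13,14,15): XOR of data positions = 0⊕1⊕1⊕1⊕0⊕1⊕1 = 1
Codeword: 100101110111011

100101110111011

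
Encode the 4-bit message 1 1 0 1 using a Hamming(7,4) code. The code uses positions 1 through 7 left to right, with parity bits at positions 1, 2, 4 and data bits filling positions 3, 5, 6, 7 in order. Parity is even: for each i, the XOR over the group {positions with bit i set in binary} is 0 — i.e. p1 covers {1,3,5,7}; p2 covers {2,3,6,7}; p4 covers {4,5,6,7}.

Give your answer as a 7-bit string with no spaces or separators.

Place data at non-parity positions: p1 p2 1 p4 1 0 1
p1 (pos 1,3,5,7): XOR of data positions = 1⊕1⊕1 = 1
p2 (pos 2,3,6,7): XOR of data positions = 1⊕0⊕1 = 0
p4 (pos 4,5,6,7): XOR of data positions = 1⊕0⊕1 = 0
Codeword: 1010101

1010101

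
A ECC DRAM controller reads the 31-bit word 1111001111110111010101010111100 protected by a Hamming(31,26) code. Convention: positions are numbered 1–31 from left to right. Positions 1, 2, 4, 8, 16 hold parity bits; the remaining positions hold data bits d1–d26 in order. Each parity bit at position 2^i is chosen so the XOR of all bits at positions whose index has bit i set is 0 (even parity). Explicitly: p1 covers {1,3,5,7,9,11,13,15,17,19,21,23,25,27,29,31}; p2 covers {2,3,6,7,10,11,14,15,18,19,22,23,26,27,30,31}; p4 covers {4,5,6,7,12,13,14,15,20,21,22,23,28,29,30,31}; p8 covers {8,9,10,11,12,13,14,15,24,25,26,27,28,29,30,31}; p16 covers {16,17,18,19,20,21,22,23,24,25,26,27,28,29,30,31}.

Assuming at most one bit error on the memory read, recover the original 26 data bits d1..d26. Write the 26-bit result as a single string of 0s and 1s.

10011111011010100010111100

s1 (pos 1,3,5,7,9,11,13,15,17,19,21,23,25,27,29,31): 1⊕1⊕0⊕1⊕1⊕1⊕0⊕1⊕0⊕0⊕0⊕0⊕0⊕1⊕1⊕0 = 0
s2 (pos 2,3,6,7,10,11,14,15,18,19,22,23,26,27,30,31): 1⊕1⊕0⊕1⊕1⊕1⊕1⊕1⊕1⊕0⊕1⊕0⊕1⊕1⊕0⊕0 = 1
s4 (pos 4,5,6,7,12,13,14,15,20,21,22,23,28,29,30,31): 1⊕0⊕0⊕1⊕1⊕0⊕1⊕1⊕1⊕0⊕1⊕0⊕1⊕1⊕0⊕0 = 1
s8 (pos 8,9,10,11,12,13,14,15,24,25,26,27,28,29,30,31): 1⊕1⊕1⊕1⊕1⊕0⊕1⊕1⊕1⊕0⊕1⊕1⊕1⊕1⊕0⊕0 = 0
s16 (pos 16,17,18,19,20,21,22,23,24,25,26,27,28,29,30,31): 1⊕0⊕1⊕0⊕1⊕0⊕1⊕0⊕1⊕0⊕1⊕1⊕1⊕1⊕0⊕0 = 1
Syndrome s16…s1 = 10110 → error at position 22.
Flip position 22: 1111001111110111010101010111100 → 1111001111110111010100010111100
Read data bits from positions 3,5,6,7,9,10,11,12,13,14,15,17,18,19,20,21,22,23,24,25,26,27,28,29,30,31: 10011111011010100010111100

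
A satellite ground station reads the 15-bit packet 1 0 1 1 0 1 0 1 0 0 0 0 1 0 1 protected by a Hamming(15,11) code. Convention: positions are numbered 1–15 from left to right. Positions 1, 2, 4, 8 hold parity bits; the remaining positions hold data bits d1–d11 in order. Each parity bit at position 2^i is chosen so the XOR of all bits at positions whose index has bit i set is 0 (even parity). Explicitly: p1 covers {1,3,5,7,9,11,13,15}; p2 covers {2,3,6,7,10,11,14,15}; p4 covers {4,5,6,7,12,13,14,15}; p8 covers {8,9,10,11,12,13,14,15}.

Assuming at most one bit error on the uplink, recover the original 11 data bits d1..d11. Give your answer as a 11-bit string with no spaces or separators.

10100100101

s1 (pos 1,3,5,7,9,11,13,15): 1⊕1⊕0⊕0⊕0⊕0⊕1⊕1 = 0
s2 (pos 2,3,6,7,10,11,14,15): 0⊕1⊕1⊕0⊕0⊕0⊕0⊕1 = 1
s4 (pos 4,5,6,7,12,13,14,15): 1⊕0⊕1⊕0⊕0⊕1⊕0⊕1 = 0
s8 (pos 8,9,10,11,12,13,14,15): 1⊕0⊕0⊕0⊕0⊕1⊕0⊕1 = 1
Syndrome s8…s1 = 1010 → error at position 10.
Flip position 10: 101101010000101 → 101101010100101
Read data bits from positions 3,5,6,7,9,10,11,12,13,14,15: 10100100101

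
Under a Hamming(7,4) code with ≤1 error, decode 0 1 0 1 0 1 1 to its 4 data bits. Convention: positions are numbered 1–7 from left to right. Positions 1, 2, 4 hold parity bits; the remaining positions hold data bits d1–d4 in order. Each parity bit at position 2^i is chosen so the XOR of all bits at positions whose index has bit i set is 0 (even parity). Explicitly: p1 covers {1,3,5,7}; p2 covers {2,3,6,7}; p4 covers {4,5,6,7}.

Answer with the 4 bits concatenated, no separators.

s1 (pos 1,3,5,7): 0⊕0⊕0⊕1 = 1
s2 (pos 2,3,6,7): 1⊕0⊕1⊕1 = 1
s4 (pos 4,5,6,7): 1⊕0⊕1⊕1 = 1
Syndrome s4…s1 = 111 → error at position 7.
Flip position 7: 0101011 → 0101010
Read data bits from positions 3,5,6,7: 0010

0010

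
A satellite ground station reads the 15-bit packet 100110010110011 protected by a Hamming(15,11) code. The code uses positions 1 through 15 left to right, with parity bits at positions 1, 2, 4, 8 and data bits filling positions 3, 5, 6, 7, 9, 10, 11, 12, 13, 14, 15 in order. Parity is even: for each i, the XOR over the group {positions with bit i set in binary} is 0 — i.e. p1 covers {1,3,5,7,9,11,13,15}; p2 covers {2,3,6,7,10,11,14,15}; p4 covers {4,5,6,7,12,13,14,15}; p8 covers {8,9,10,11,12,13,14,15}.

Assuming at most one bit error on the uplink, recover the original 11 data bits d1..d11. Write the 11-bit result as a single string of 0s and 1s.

s1 (pos 1,3,5,7,9,11,13,15): 1⊕0⊕1⊕0⊕0⊕1⊕0⊕1 = 0
s2 (pos 2,3,6,7,10,11,14,15): 0⊕0⊕0⊕0⊕1⊕1⊕1⊕1 = 0
s4 (pos 4,5,6,7,12,13,14,15): 1⊕1⊕0⊕0⊕0⊕0⊕1⊕1 = 0
s8 (pos 8,9,10,11,12,13,14,15): 1⊕0⊕1⊕1⊕0⊕0⊕1⊕1 = 1
Syndrome s8…s1 = 1000 → error at position 8.
Flip position 8: 100110010110011 → 100110000110011
Read data bits from positions 3,5,6,7,9,10,11,12,13,14,15: 01000110011

01000110011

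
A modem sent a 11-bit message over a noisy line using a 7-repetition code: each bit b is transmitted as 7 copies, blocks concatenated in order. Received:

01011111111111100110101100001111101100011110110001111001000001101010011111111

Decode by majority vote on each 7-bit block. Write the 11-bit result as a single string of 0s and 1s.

11101101001

Block 1 (0101111): 5 ones → 1
Block 2 (1111111): 7 ones → 1
Block 3 (1001101): 4 ones → 1
Block 4 (0110000): 2 ones → 0
Block 5 (1111101): 6 ones → 1
Block 6 (1000111): 4 ones → 1
Block 7 (1011000): 3 ones → 0
Block 8 (1111001): 5 ones → 1
Block 9 (0000011): 2 ones → 0
Block 10 (0101001): 3 ones → 0
Block 11 (1111111): 7 ones → 1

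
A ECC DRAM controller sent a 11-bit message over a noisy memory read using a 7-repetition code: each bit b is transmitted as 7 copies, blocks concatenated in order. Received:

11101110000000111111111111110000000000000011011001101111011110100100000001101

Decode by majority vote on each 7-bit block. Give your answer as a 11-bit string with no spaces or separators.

Block 1 (1110111): 6 ones → 1
Block 2 (0000000): 0 ones → 0
Block 3 (1111111): 7 ones → 1
Block 4 (1111111): 7 ones → 1
Block 5 (0000000): 0 ones → 0
Block 6 (0000000): 0 ones → 0
Block 7 (1101100): 4 ones → 1
Block 8 (1101111): 6 ones → 1
Block 9 (0111101): 5 ones → 1
Block 10 (0010000): 1 one → 0
Block 11 (0001101): 3 ones → 0

10110011100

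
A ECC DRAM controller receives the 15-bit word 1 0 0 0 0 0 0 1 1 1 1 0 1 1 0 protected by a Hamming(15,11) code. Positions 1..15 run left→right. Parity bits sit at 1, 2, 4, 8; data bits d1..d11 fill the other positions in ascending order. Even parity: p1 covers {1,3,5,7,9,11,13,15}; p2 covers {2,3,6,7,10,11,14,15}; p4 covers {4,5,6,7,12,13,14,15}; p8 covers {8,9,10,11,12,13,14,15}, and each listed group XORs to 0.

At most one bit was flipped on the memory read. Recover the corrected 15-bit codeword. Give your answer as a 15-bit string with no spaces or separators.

110000011110110

s1 (pos 1,3,5,7,9,11,13,15): 1⊕0⊕0⊕0⊕1⊕1⊕1⊕0 = 0
s2 (pos 2,3,6,7,10,11,14,15): 0⊕0⊕0⊕0⊕1⊕1⊕1⊕0 = 1
s4 (pos 4,5,6,7,12,13,14,15): 0⊕0⊕0⊕0⊕0⊕1⊕1⊕0 = 0
s8 (pos 8,9,10,11,12,13,14,15): 1⊕1⊕1⊕1⊕0⊕1⊕1⊕0 = 0
Syndrome s8…s1 = 0010 → error at position 2.
Flip position 2: 100000011110110 → 110000011110110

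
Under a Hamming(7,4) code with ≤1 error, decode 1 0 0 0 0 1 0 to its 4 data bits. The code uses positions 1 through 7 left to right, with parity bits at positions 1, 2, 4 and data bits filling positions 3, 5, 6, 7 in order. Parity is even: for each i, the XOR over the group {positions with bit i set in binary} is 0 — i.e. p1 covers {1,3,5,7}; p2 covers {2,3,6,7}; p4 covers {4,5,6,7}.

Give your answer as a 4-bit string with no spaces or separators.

s1 (pos 1,3,5,7): 1⊕0⊕0⊕0 = 1
s2 (pos 2,3,6,7): 0⊕0⊕1⊕0 = 1
s4 (pos 4,5,6,7): 0⊕0⊕1⊕0 = 1
Syndrome s4…s1 = 111 → error at position 7.
Flip position 7: 1000010 → 1000011
Read data bits from positions 3,5,6,7: 0011

0011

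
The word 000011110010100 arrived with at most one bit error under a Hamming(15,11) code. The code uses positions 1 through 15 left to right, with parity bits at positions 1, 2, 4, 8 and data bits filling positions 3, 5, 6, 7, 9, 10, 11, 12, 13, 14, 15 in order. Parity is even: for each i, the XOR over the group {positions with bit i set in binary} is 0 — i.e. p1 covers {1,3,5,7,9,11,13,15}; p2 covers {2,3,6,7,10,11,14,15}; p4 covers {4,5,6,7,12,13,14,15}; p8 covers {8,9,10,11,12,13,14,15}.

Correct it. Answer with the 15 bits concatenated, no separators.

s1 (pos 1,3,5,7,9,11,13,15): 0⊕0⊕1⊕1⊕0⊕1⊕1⊕0 = 0
s2 (pos 2,3,6,7,10,11,14,15): 0⊕0⊕1⊕1⊕0⊕1⊕0⊕0 = 1
s4 (pos 4,5,6,7,12,13,14,15): 0⊕1⊕1⊕1⊕0⊕1⊕0⊕0 = 0
s8 (pos 8,9,10,11,12,13,14,15): 1⊕0⊕0⊕1⊕0⊕1⊕0⊕0 = 1
Syndrome s8…s1 = 1010 → error at position 10.
Flip position 10: 000011110010100 → 000011110110100

000011110110100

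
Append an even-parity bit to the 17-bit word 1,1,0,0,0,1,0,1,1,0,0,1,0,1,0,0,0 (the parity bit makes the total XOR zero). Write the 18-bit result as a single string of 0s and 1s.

XOR of the 17 data bits: 1⊕1⊕0⊕0⊕0⊕1⊕0⊕1⊕1⊕0⊕0⊕1⊕0⊕1⊕0⊕0⊕0 = 1
Parity bit = 1 (so all 18 bits XOR to 0).

110001011001010001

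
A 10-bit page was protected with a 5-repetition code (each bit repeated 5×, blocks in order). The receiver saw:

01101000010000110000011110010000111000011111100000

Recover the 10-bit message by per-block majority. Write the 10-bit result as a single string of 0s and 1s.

1000101010

Block 1 (01101): 3 ones → 1
Block 2 (00001): 1 one → 0
Block 3 (00001): 1 one → 0
Block 4 (10000): 1 one → 0
Block 5 (01111): 4 ones → 1
Block 6 (00100): 1 one → 0
Block 7 (00111): 3 ones → 1
Block 8 (00001): 1 one → 0
Block 9 (11111): 5 ones → 1
Block 10 (00000): 0 ones → 0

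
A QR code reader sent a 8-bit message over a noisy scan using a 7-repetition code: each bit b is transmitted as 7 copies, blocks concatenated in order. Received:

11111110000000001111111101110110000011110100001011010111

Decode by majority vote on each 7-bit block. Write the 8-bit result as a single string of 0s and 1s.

10110101

Block 1 (1111111): 7 ones → 1
Block 2 (0000000): 0 ones → 0
Block 3 (0011111): 5 ones → 1
Block 4 (1110111): 6 ones → 1
Block 5 (0110000): 2 ones → 0
Block 6 (0111101): 5 ones → 1
Block 7 (0000101): 2 ones → 0
Block 8 (1010111): 5 ones → 1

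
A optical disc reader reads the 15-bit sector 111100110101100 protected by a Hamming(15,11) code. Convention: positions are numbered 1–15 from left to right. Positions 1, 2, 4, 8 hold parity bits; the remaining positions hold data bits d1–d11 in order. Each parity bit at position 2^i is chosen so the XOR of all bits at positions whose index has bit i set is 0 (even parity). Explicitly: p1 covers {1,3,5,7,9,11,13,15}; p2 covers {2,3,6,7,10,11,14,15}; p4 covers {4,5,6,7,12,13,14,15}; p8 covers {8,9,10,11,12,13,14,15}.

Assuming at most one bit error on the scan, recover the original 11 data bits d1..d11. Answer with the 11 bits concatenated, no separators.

10010101100

s1 (pos 1,3,5,7,9,11,13,15): 1⊕1⊕0⊕1⊕0⊕0⊕1⊕0 = 0
s2 (pos 2,3,6,7,10,11,14,15): 1⊕1⊕0⊕1⊕1⊕0⊕0⊕0 = 0
s4 (pos 4,5,6,7,12,13,14,15): 1⊕0⊕0⊕1⊕1⊕1⊕0⊕0 = 0
s8 (pos 8,9,10,11,12,13,14,15): 1⊕0⊕1⊕0⊕1⊕1⊕0⊕0 = 0
Syndrome s8…s1 = 0000 → no error.
Read data bits from positions 3,5,6,7,9,10,11,12,13,14,15: 10010101100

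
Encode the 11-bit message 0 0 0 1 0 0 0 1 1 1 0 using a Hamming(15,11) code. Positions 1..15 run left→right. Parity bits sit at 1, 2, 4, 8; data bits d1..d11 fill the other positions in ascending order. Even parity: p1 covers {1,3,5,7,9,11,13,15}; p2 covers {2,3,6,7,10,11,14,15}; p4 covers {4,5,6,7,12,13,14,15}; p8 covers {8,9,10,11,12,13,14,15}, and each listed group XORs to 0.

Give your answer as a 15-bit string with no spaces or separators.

000000110001110

Place data at non-parity positions: p1 p2 0 p4 0 0 1 p8 0 0 0 1 1 1 0
p1 (pos 1,3,5,7,9,11,13,15): XOR of data positions = 0⊕0⊕1⊕0⊕0⊕1⊕0 = 0
p2 (pos 2,3,6,7,10,11,14,15): XOR of data positions = 0⊕0⊕1⊕0⊕0⊕1⊕0 = 0
p4 (pos 4,5,6,7,12,13,14,15): XOR of data positions = 0⊕0⊕1⊕1⊕1⊕1⊕0 = 0
p8 (pos 8,9,10,11,12,13,14,15): XOR of data positions = 0⊕0⊕0⊕1⊕1⊕1⊕0 = 1
Codeword: 000000110001110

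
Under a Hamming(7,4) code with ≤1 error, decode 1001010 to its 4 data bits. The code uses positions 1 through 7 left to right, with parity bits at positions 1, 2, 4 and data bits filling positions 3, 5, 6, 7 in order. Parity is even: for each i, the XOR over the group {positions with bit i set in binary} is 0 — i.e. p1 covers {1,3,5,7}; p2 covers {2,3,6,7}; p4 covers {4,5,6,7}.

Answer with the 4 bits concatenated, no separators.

1010

s1 (pos 1,3,5,7): 1⊕0⊕0⊕0 = 1
s2 (pos 2,3,6,7): 0⊕0⊕1⊕0 = 1
s4 (pos 4,5,6,7): 1⊕0⊕1⊕0 = 0
Syndrome s4…s1 = 011 → error at position 3.
Flip position 3: 1001010 → 1011010
Read data bits from positions 3,5,6,7: 1010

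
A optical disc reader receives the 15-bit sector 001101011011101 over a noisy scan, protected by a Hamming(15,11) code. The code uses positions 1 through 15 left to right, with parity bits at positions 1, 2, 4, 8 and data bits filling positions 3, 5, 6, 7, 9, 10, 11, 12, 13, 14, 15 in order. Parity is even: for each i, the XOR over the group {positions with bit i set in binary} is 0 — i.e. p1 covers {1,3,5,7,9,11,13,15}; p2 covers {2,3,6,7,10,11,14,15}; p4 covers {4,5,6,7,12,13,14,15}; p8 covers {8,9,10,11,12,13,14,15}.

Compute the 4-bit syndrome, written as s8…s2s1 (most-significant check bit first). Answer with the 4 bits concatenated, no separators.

0101

s1 (pos 1,3,5,7,9,11,13,15): 0⊕1⊕0⊕0⊕1⊕1⊕1⊕1 = 1
s2 (pos 2,3,6,7,10,11,14,15): 0⊕1⊕1⊕0⊕0⊕1⊕0⊕1 = 0
s4 (pos 4,5,6,7,12,13,14,15): 1⊕0⊕1⊕0⊕1⊕1⊕0⊕1 = 1
s8 (pos 8,9,10,11,12,13,14,15): 1⊕1⊕0⊕1⊕1⊕1⊕0⊕1 = 0
Syndrome s8…s1 = 0101 → error at position 5.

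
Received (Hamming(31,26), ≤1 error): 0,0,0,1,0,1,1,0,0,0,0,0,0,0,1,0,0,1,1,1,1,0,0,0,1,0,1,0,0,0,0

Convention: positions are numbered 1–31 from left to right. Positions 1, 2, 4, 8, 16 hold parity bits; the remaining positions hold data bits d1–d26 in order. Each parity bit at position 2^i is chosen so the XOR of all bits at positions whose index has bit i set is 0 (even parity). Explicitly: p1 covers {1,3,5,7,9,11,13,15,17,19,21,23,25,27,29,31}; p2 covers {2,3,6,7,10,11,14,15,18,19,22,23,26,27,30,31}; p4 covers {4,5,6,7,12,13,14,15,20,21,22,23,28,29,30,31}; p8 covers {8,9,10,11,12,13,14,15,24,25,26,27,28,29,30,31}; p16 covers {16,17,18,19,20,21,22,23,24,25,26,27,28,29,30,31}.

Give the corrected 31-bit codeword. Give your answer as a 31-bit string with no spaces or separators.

s1 (pos 1,3,5,7,9,11,13,15,17,19,21,23,25,27,29,31): 0⊕0⊕0⊕1⊕0⊕0⊕0⊕1⊕0⊕1⊕1⊕0⊕1⊕1⊕0⊕0 = 0
s2 (pos 2,3,6,7,10,11,14,15,18,19,22,23,26,27,30,31): 0⊕0⊕1⊕1⊕0⊕0⊕0⊕1⊕1⊕1⊕0⊕0⊕0⊕1⊕0⊕0 = 0
s4 (pos 4,5,6,7,12,13,14,15,20,21,22,23,28,29,30,31): 1⊕0⊕1⊕1⊕0⊕0⊕0⊕1⊕1⊕1⊕0⊕0⊕0⊕0⊕0⊕0 = 0
s8 (pos 8,9,10,11,12,13,14,15,24,25,26,27,28,29,30,31): 0⊕0⊕0⊕0⊕0⊕0⊕0⊕1⊕0⊕1⊕0⊕1⊕0⊕0⊕0⊕0 = 1
s16 (pos 16,17,18,19,20,21,22,23,24,25,26,27,28,29,30,31): 0⊕0⊕1⊕1⊕1⊕1⊕0⊕0⊕0⊕1⊕0⊕1⊕0⊕0⊕0⊕0 = 0
Syndrome s16…s1 = 01000 → error at position 8.
Flip position 8: 0001011000000010011110001010000 → 0001011100000010011110001010000

0001011100000010011110001010000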